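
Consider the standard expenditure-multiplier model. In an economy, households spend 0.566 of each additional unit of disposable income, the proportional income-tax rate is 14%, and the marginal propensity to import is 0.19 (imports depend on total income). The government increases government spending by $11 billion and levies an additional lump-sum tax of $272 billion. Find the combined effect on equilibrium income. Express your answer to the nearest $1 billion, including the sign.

Expenditure multiplier = 1/(1 − c(1−t) + m) = 1/(1 − 0.566×0.86 + 0.19) = 1/0.70324 ≈ 1.422.
ΔG contributes k·ΔG = (+$11 billion) / 0.70324 ≈ +$15.6 billion.
ΔT of +$272 billion changes first-round spending by −c·ΔT = −$153.952 billion, contributing k·(−c·ΔT) = (−$153.952 billion) / 0.70324 ≈ −$218.9 billion.
Net ΔY = k(ΔG − c·ΔT) = (−$142.952 billion) / 0.70324 ≈ −$203 billion.

−$203 billion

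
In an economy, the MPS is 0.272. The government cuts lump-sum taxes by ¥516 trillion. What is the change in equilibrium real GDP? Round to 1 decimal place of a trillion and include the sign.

MPC = 1 − MPS = 1 − 0.272 = 0.728.
A lump-sum tax change of −¥516 trillion shifts disposable income by +¥516 trillion; first-round consumption changes by −c × ΔT = −0.728 × (−¥516 trillion) = +¥375.648 trillion.
Expenditure multiplier = 1/(1 − MPC) = 1/(1 − 0.728) = 1/0.272 ≈ 3.676.
The tax multiplier is −c × k ≈ −2.676, so ΔY = k × (−c·ΔT) = (+¥375.648 trillion) / 0.272 ≈ +¥1,381.1 trillion.

+¥1,381.1 trillion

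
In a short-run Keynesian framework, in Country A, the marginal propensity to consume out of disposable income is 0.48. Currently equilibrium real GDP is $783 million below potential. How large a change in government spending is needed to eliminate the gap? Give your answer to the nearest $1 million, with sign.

+$407 million

Spending multiplier = 1/(1 − MPC) = 1/(1 − 0.48) = 1/0.52 ≈ 1.923.
Need ΔY = +$783 million, so ΔG = ΔY/k = (+$783 million) × 0.52 ≈ +$407 million.
The government should increase government spending by $407 million.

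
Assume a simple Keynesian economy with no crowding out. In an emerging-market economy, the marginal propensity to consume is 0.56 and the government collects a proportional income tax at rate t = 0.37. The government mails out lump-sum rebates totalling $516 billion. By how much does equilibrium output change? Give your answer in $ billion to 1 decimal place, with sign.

+$446.5 billion

A lump-sum tax change of −$516 billion shifts disposable income by +$516 billion; first-round consumption changes by −c × ΔT = −0.56 × (−$516 billion) = +$288.96 billion.
Expenditure multiplier = 1/(1 − c(1−t)) = 1/(1 − 0.56×0.63) = 1/0.6472 ≈ 1.545.
The tax multiplier is −c × k ≈ −0.865, so ΔY = k × (−c·ΔT) = (+$288.96 billion) / 0.6472 ≈ +$446.5 billion.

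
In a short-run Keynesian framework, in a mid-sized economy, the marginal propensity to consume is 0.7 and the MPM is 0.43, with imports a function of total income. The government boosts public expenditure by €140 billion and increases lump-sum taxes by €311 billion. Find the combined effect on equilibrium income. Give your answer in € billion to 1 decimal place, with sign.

−€106.4 billion

Expenditure multiplier = 1/(1 − c + m) = 1/(1 − 0.7 + 0.43) = 1/0.73 ≈ 1.37.
ΔG contributes k·ΔG = (+€140 billion) / 0.73 ≈ +€191.8 billion.
ΔT of +€311 billion changes first-round spending by −c·ΔT = −€217.7 billion, contributing k·(−c·ΔT) = (−€217.7 billion) / 0.73 ≈ −€298.2 billion.
Net ΔY = k(ΔG − c·ΔT) = (−€77.7 billion) / 0.73 ≈ −€106.4 billion.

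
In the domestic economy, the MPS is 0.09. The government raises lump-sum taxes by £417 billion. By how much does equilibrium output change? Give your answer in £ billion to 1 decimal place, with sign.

MPC = 1 − MPS = 1 − 0.09 = 0.91.
A lump-sum tax change of +£417 billion shifts disposable income by −£417 billion; first-round consumption changes by −c × ΔT = −0.91 × (+£417 billion) = −£379.47 billion.
Expenditure multiplier = 1/(1 − MPC) = 1/(1 − 0.91) = 1/0.09 ≈ 11.111.
The tax multiplier is −c × k ≈ −10.111, so ΔY = k × (−c·ΔT) = (−£379.47 billion) / 0.09 ≈ −£4,216.3 billion.

−£4,216.3 billion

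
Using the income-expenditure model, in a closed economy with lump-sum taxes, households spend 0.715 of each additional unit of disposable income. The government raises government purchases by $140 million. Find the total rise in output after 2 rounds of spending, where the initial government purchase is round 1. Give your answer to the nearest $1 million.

Round 1 adds ΔG = $140 million; each later round is MPC = 0.715 times the previous.
After 2 rounds: 140 + 100.1 = ΔG·(1 − c^2)/(1 − c) = 140 × (1 − 0.511225)/0.285 ≈ $240 million.

$240 million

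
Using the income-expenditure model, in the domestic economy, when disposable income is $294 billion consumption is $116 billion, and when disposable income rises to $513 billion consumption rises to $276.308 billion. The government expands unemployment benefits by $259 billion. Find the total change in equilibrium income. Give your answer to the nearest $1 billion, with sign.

+$707 billion

MPC = ΔC/ΔYd = (276.308 − 116)/(513 − 294) = 160.308/219 = 0.732.
The transfer change shifts disposable income by +$259 billion, so first-round consumption changes by c·ΔTR = 0.732 × (+$259 billion) = +$189.588 billion.
Expenditure multiplier = 1/(1 − MPC) = 1/(1 − 0.732) = 1/0.268 ≈ 3.731.
The transfer multiplier is c × k ≈ 2.731, so ΔY = k × (c·ΔTR) = (+$189.588 billion) / 0.268 ≈ +$707 billion.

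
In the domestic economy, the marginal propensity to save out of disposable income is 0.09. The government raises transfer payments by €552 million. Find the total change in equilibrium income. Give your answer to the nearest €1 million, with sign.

+€5,581 million

MPC = 1 − MPS = 1 − 0.09 = 0.91.
The transfer change shifts disposable income by +€552 million, so first-round consumption changes by c·ΔTR = 0.91 × (+€552 million) = +€502.32 million.
Expenditure multiplier = 1/(1 − MPC) = 1/(1 − 0.91) = 1/0.09 ≈ 11.111.
The transfer multiplier is c × k ≈ 10.111, so ΔY = k × (c·ΔTR) = (+€502.32 million) / 0.09 ≈ +€5,581 million.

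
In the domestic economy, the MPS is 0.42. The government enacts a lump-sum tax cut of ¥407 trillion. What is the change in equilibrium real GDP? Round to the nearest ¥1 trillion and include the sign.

+¥562 trillion

MPC = 1 − MPS = 1 − 0.42 = 0.58.
A lump-sum tax change of −¥407 trillion shifts disposable income by +¥407 trillion; first-round consumption changes by −c × ΔT = −0.58 × (−¥407 trillion) = +¥236.06 trillion.
Expenditure multiplier = 1/(1 − MPC) = 1/(1 − 0.58) = 1/0.42 ≈ 2.381.
The tax multiplier is −c × k ≈ −1.381, so ΔY = k × (−c·ΔT) = (+¥236.06 trillion) / 0.42 ≈ +¥562 trillion.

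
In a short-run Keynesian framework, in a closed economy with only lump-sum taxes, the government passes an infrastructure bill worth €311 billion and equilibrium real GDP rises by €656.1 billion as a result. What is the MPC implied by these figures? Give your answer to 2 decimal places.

Implied spending multiplier k = ΔY/ΔG = 656.1/311 ≈ 2.1096.
Since k = 1/(1 − MPC), MPC = 1 − 1/k = 1 − ΔG/ΔY = 1 − 311/656.1 ≈ 0.53.

0.53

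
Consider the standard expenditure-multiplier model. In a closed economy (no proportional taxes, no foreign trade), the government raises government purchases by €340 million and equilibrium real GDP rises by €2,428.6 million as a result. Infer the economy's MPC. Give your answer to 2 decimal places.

Implied spending multiplier k = ΔY/ΔG = 2,428.6/340 ≈ 7.1429.
Since k = 1/(1 − MPC), MPC = 1 − 1/k = 1 − ΔG/ΔY = 1 − 340/2,428.6 ≈ 0.86.

0.86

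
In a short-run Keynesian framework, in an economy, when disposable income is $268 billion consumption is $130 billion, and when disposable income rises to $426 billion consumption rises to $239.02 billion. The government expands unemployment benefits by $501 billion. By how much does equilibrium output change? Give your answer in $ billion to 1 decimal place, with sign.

MPC = ΔC/ΔYd = (239.02 − 130)/(426 − 268) = 109.02/158 = 0.69.
The transfer change shifts disposable income by +$501 billion, so first-round consumption changes by c·ΔTR = 0.69 × (+$501 billion) = +$345.69 billion.
Expenditure multiplier = 1/(1 − MPC) = 1/(1 − 0.69) = 1/0.31 ≈ 3.226.
The transfer multiplier is c × k ≈ 2.226, so ΔY = k × (c·ΔTR) = (+$345.69 billion) / 0.31 ≈ +$1,115.1 billion.

+$1,115.1 billion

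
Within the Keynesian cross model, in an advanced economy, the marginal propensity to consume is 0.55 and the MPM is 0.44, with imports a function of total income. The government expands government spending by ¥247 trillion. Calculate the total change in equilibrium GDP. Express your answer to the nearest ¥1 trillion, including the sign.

Expenditure multiplier = 1/(1 − c + m) = 1/(1 − 0.55 + 0.44) = 1/0.89 ≈ 1.124.
ΔY = k × ΔG = (+¥247 trillion) / 0.89 ≈ +¥278 trillion.

+¥278 trillion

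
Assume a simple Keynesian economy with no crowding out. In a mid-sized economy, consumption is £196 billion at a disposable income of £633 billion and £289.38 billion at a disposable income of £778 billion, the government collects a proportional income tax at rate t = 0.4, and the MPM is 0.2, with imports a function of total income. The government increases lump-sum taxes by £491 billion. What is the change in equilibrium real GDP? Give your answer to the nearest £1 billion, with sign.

−£389 billion

MPC = ΔC/ΔYd = (289.38 − 196)/(778 − 633) = 93.38/145 = 0.644.
A lump-sum tax change of +£491 billion shifts disposable income by −£491 billion; first-round consumption changes by −c × ΔT = −0.644 × (+£491 billion) = −£316.204 billion.
Expenditure multiplier = 1/(1 − c(1−t) + m) = 1/(1 − 0.644×0.6 + 0.2) = 1/0.8136 ≈ 1.229.
The tax multiplier is −c × k ≈ −0.792, so ΔY = k × (−c·ΔT) = (−£316.204 billion) / 0.8136 ≈ −£389 billion.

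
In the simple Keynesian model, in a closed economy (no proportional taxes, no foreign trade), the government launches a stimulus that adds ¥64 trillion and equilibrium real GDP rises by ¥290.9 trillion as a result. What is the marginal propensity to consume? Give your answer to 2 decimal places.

Implied spending multiplier k = ΔY/ΔG = 290.9/64 ≈ 4.5453.
Since k = 1/(1 − MPC), MPC = 1 − 1/k = 1 − ΔG/ΔY = 1 − 64/290.9 ≈ 0.78.

0.78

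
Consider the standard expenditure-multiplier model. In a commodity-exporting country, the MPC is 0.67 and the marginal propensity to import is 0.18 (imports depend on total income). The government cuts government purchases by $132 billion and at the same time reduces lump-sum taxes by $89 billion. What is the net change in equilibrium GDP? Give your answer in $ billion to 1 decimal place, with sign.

Expenditure multiplier = 1/(1 − c + m) = 1/(1 − 0.67 + 0.18) = 1/0.51 ≈ 1.961.
ΔG contributes k·ΔG = (−$132 billion) / 0.51 ≈ −$258.8 billion.
ΔT of −$89 billion changes first-round spending by −c·ΔT = +$59.63 billion, contributing k·(−c·ΔT) = (+$59.63 billion) / 0.51 ≈ +$116.9 billion.
Net ΔY = k(ΔG − c·ΔT) = (−$72.37 billion) / 0.51 ≈ −$141.9 billion.

−$141.9 billion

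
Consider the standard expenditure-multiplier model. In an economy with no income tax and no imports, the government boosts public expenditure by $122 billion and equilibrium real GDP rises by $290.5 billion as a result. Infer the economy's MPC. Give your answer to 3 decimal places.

Implied spending multiplier k = ΔY/ΔG = 290.5/122 ≈ 2.3811.
Since k = 1/(1 − MPC), MPC = 1 − 1/k = 1 − ΔG/ΔY = 1 − 122/290.5 ≈ 0.580.

0.580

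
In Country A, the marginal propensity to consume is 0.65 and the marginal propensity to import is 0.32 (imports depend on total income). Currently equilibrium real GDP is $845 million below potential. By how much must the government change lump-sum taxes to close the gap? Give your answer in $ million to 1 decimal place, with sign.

−$871.0 million

Spending multiplier = 1/(1 − c + m) = 1/(1 − 0.65 + 0.32) = 1/0.67 ≈ 1.493.
Tax multiplier = −c·k = −0.65/0.67 ≈ −0.97. Need ΔY = +$845 million, so ΔT = ΔY/(−c·k) = −(+$845 million) × 0.67 / 0.65 = −$871 million.
The government should cut lump-sum taxes by $871 million.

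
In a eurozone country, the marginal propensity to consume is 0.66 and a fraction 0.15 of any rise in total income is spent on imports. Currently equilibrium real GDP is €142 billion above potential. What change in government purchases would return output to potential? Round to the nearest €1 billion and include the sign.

Spending multiplier = 1/(1 − c + m) = 1/(1 − 0.66 + 0.15) = 1/0.49 ≈ 2.041.
Need ΔY = −€142 billion, so ΔG = ΔY/k = (−€142 billion) × 0.49 ≈ −€70 billion.
The government should cut government purchases by €70 billion.

−€70 billion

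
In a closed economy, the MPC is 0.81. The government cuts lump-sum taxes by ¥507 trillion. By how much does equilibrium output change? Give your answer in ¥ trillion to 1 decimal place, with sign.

A lump-sum tax change of −¥507 trillion shifts disposable income by +¥507 trillion; first-round consumption changes by −c × ΔT = −0.81 × (−¥507 trillion) = +¥410.67 trillion.
Expenditure multiplier = 1/(1 − MPC) = 1/(1 − 0.81) = 1/0.19 ≈ 5.263.
The tax multiplier is −c × k ≈ −4.263, so ΔY = k × (−c·ΔT) = (+¥410.67 trillion) / 0.19 ≈ +¥2,161.4 trillion.

+¥2,161.4 trillion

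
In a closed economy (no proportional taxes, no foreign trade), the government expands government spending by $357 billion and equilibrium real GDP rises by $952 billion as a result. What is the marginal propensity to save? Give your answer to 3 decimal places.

Implied spending multiplier k = ΔY/ΔG = 952/357 ≈ 2.6667.
Since k = 1/(1 − MPC), MPC = 1 − 1/k = 1 − ΔG/ΔY = 1 − 357/952 = 0.625.
MPS = 1 − MPC = 0.375.

0.375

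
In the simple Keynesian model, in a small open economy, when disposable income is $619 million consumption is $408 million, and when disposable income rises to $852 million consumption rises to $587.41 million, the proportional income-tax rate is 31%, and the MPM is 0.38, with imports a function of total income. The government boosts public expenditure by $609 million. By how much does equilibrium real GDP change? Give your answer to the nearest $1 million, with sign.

MPC = ΔC/ΔYd = (587.41 − 408)/(852 − 619) = 179.41/233 = 0.77.
Spending multiplier = 1/(1 − c(1−t) + m) = 1/(1 − 0.77×0.69 + 0.38) = 1/0.8487 ≈ 1.178.
ΔY = k × ΔG = (+$609 million) / 0.8487 ≈ +$718 million.

+$718 million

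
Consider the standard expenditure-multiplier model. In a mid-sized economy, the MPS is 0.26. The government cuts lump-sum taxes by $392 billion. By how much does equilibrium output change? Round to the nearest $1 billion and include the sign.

MPC = 1 − MPS = 1 − 0.26 = 0.74.
A lump-sum tax change of −$392 billion shifts disposable income by +$392 billion; first-round consumption changes by −c × ΔT = −0.74 × (−$392 billion) = +$290.08 billion.
Expenditure multiplier = 1/(1 − MPC) = 1/(1 − 0.74) = 1/0.26 ≈ 3.846.
The tax multiplier is −c × k ≈ −2.846, so ΔY = k × (−c·ΔT) = (+$290.08 billion) / 0.26 ≈ +$1,116 billion.

+$1,116 billion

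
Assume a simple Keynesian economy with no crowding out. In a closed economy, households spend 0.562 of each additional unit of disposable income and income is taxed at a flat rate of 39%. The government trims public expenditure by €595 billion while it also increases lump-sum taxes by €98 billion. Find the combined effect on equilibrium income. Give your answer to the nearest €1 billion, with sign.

Expenditure multiplier = 1/(1 − c(1−t)) = 1/(1 − 0.562×0.61) = 1/0.65718 ≈ 1.522.
ΔG contributes k·ΔG = (−€595 billion) / 0.65718 ≈ −€905.4 billion.
ΔT of +€98 billion changes first-round spending by −c·ΔT = −€55.076 billion, contributing k·(−c·ΔT) = (−€55.076 billion) / 0.65718 ≈ −€83.8 billion.
Net ΔY = k(ΔG − c·ΔT) = (−€650.076 billion) / 0.65718 ≈ −€989 billion.

−€989 billion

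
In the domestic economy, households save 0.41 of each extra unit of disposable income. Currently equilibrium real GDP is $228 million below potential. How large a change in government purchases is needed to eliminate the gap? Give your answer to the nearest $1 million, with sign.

MPC = 1 − MPS = 1 − 0.41 = 0.59.
Spending multiplier = 1/(1 − MPC) = 1/(1 − 0.59) = 1/0.41 ≈ 2.439.
Need ΔY = +$228 million, so ΔG = ΔY/k = (+$228 million) × 0.41 ≈ +$93 million.
The government should increase government purchases by $93 million.

+$93 million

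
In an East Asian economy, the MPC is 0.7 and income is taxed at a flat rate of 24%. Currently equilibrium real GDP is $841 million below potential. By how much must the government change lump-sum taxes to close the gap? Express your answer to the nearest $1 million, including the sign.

−$562 million

Spending multiplier = 1/(1 − c(1−t)) = 1/(1 − 0.7×0.76) = 1/0.468 ≈ 2.137.
Tax multiplier = −c·k = −0.7/0.468 ≈ −1.496. Need ΔY = +$841 million, so ΔT = ΔY/(−c·k) = −(+$841 million) × 0.468 / 0.7 ≈ −$562 million.
The government should cut lump-sum taxes by $562 million.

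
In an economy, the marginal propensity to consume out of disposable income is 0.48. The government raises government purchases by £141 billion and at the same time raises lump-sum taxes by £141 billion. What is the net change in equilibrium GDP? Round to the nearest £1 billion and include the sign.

Expenditure multiplier = 1/(1 − MPC) = 1/(1 − 0.48) = 1/0.52 ≈ 1.923.
ΔG contributes k·ΔG = (+£141 billion) / 0.52 ≈ +£271.2 billion.
ΔT of +£141 billion changes first-round spending by −c·ΔT = −£67.68 billion, contributing k·(−c·ΔT) = (−£67.68 billion) / 0.52 ≈ −£130.2 billion.
With ΔG = ΔT and no other leakages, the balanced-budget multiplier is 1, so ΔY = ΔG = +£141 billion.

+£141 billion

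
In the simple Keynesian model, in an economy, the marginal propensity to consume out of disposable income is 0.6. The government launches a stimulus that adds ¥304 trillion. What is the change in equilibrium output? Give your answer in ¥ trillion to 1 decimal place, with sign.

+¥760.0 trillion

Government-spending multiplier = 1/(1 − MPC) = 1/(1 − 0.6) = 1/0.4 = 2.5.
ΔY = k × ΔG = (+¥304 trillion) / 0.4 = +¥760 trillion.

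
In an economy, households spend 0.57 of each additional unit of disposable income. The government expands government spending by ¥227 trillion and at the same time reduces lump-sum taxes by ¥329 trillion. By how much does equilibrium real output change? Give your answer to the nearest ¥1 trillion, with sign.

Expenditure multiplier = 1/(1 − MPC) = 1/(1 − 0.57) = 1/0.43 ≈ 2.326.
ΔG contributes k·ΔG = (+¥227 trillion) / 0.43 ≈ +¥527.9 trillion.
ΔT of −¥329 trillion changes first-round spending by −c·ΔT = +¥187.53 trillion, contributing k·(−c·ΔT) = (+¥187.53 trillion) / 0.43 ≈ +¥436.1 trillion.
Net ΔY = k(ΔG − c·ΔT) = (+¥414.53 trillion) / 0.43 ≈ +¥964 trillion.

+¥964 trillion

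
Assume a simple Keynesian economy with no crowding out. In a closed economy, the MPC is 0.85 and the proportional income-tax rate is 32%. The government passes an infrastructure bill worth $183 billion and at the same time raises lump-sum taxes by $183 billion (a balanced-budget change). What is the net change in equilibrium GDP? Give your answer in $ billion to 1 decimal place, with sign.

Expenditure multiplier = 1/(1 − c(1−t)) = 1/(1 − 0.85×0.68) = 1/0.422 ≈ 2.37.
ΔG contributes k·ΔG = (+$183 billion) / 0.422 ≈ +$433.6 billion.
ΔT of +$183 billion changes first-round spending by −c·ΔT = −$155.55 billion, contributing k·(−c·ΔT) = (−$155.55 billion) / 0.422 ≈ −$368.6 billion.
Net ΔY = k(ΔG − c·ΔT) = (+$27.45 billion) / 0.422 ≈ +$65 billion.

+$65.0 billion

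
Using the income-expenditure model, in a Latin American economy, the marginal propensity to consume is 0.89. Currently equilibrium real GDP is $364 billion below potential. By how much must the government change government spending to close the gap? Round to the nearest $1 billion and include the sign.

Spending multiplier = 1/(1 − MPC) = 1/(1 − 0.89) = 1/0.11 ≈ 9.091.
Need ΔY = +$364 billion, so ΔG = ΔY/k = (+$364 billion) × 0.11 ≈ +$40 billion.
The government should increase government spending by $40 billion.

+$40 billion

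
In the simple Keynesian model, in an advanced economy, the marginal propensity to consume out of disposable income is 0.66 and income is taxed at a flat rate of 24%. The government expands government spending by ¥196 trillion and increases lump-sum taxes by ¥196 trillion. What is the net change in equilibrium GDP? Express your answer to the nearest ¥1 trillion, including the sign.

Expenditure multiplier = 1/(1 − c(1−t)) = 1/(1 − 0.66×0.76) = 1/0.4984 ≈ 2.006.
ΔG contributes k·ΔG = (+¥196 trillion) / 0.4984 ≈ +¥393.3 trillion.
ΔT of +¥196 trillion changes first-round spending by −c·ΔT = −¥129.36 trillion, contributing k·(−c·ΔT) = (−¥129.36 trillion) / 0.4984 ≈ −¥259.6 trillion.
Net ΔY = k(ΔG − c·ΔT) = (+¥66.64 trillion) / 0.4984 ≈ +¥134 trillion.

+¥134 trillion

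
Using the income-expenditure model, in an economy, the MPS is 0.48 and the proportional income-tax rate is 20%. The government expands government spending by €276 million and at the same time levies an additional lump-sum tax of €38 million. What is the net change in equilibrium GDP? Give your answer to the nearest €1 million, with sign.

+€439 million

MPC = 1 − MPS = 1 − 0.48 = 0.52.
Expenditure multiplier = 1/(1 − c(1−t)) = 1/(1 − 0.52×0.8) = 1/0.584 ≈ 1.712.
ΔG contributes k·ΔG = (+€276 million) / 0.584 ≈ +€472.6 million.
ΔT of +€38 million changes first-round spending by −c·ΔT = −€19.76 million, contributing k·(−c·ΔT) = (−€19.76 million) / 0.584 ≈ −€33.8 million.
Net ΔY = k(ΔG − c·ΔT) = (+€256.24 million) / 0.584 ≈ +€439 million.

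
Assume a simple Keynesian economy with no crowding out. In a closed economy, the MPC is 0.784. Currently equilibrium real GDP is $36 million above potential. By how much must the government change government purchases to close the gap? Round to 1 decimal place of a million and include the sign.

−$7.8 million

Spending multiplier = 1/(1 − MPC) = 1/(1 − 0.784) = 1/0.216 ≈ 4.63.
Need ΔY = −$36 million, so ΔG = ΔY/k = (−$36 million) × 0.216 ≈ −$7.8 million.
The government should cut government purchases by $7.8 million.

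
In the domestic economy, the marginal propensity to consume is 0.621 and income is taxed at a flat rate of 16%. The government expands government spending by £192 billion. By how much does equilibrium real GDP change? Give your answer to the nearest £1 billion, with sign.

+£401 billion

Spending multiplier = 1/(1 − c(1−t)) = 1/(1 − 0.621×0.84) = 1/0.47836 ≈ 2.09.
ΔY = k × ΔG = (+£192 billion) / 0.47836 ≈ +£401 billion.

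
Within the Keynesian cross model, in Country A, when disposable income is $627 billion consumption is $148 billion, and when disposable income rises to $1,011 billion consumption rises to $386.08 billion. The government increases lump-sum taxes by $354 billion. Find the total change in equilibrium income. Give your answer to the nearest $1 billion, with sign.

MPC = ΔC/ΔYd = (386.08 − 148)/(1,011 − 627) = 238.08/384 = 0.62.
A lump-sum tax change of +$354 billion shifts disposable income by −$354 billion; first-round consumption changes by −c × ΔT = −0.62 × (+$354 billion) = −$219.48 billion.
Expenditure multiplier = 1/(1 − MPC) = 1/(1 − 0.62) = 1/0.38 ≈ 2.632.
The tax multiplier is −c × k ≈ −1.632, so ΔY = k × (−c·ΔT) = (−$219.48 billion) / 0.38 ≈ −$578 billion.

−$578 billion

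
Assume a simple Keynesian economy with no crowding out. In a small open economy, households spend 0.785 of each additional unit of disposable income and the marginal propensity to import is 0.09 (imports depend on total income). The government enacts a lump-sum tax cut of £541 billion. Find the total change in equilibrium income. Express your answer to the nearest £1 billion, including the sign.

+£1,392 billion

A lump-sum tax change of −£541 billion shifts disposable income by +£541 billion; first-round consumption changes by −c × ΔT = −0.785 × (−£541 billion) = +£424.685 billion.
Expenditure multiplier = 1/(1 − c + m) = 1/(1 − 0.785 + 0.09) = 1/0.305 ≈ 3.279.
The tax multiplier is −c × k ≈ −2.574, so ΔY = k × (−c·ΔT) = (+£424.685 billion) / 0.305 ≈ +£1,392 billion.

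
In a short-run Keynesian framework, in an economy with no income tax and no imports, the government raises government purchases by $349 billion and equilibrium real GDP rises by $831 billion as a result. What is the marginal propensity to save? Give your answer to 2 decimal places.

0.42

Implied spending multiplier k = ΔY/ΔG = 831/349 ≈ 2.3811.
Since k = 1/(1 − MPC), MPC = 1 − 1/k = 1 − ΔG/ΔY = 1 − 349/831 ≈ 0.58.
MPS = 1 − MPC = 0.42.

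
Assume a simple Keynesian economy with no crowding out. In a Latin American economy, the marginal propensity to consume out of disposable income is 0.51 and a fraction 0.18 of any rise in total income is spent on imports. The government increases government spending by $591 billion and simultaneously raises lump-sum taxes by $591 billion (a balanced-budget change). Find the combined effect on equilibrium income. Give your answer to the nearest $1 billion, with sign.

Expenditure multiplier = 1/(1 − c + m) = 1/(1 − 0.51 + 0.18) = 1/0.67 ≈ 1.493.
ΔG contributes k·ΔG = (+$591 billion) / 0.67 ≈ +$882.1 billion.
ΔT of +$591 billion changes first-round spending by −c·ΔT = −$301.41 billion, contributing k·(−c·ΔT) = (−$301.41 billion) / 0.67 ≈ −$449.9 billion.
Net ΔY = k(ΔG − c·ΔT) = (+$289.59 billion) / 0.67 ≈ +$432 billion.

+$432 billion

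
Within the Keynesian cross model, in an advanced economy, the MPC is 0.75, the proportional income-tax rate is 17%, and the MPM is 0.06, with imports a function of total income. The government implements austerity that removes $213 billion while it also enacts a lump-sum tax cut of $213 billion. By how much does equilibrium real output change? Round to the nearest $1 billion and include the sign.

−$122 billion

Expenditure multiplier = 1/(1 − c(1−t) + m) = 1/(1 − 0.75×0.83 + 0.06) = 1/0.4375 ≈ 2.286.
ΔG contributes k·ΔG = (−$213 billion) / 0.4375 ≈ −$486.9 billion.
ΔT of −$213 billion changes first-round spending by −c·ΔT = +$159.75 billion, contributing k·(−c·ΔT) = (+$159.75 billion) / 0.4375 ≈ +$365.1 billion.
Net ΔY = k(ΔG − c·ΔT) = (−$53.25 billion) / 0.4375 ≈ −$122 billion.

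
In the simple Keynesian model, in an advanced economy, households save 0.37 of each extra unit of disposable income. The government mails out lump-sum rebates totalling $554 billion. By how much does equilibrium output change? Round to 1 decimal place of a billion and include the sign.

+$943.3 billion

MPC = 1 − MPS = 1 − 0.37 = 0.63.
A lump-sum tax change of −$554 billion shifts disposable income by +$554 billion; first-round consumption changes by −c × ΔT = −0.63 × (−$554 billion) = +$349.02 billion.
Expenditure multiplier = 1/(1 − MPC) = 1/(1 − 0.63) = 1/0.37 ≈ 2.703.
The tax multiplier is −c × k ≈ −1.703, so ΔY = k × (−c·ΔT) = (+$349.02 billion) / 0.37 ≈ +$943.3 billion.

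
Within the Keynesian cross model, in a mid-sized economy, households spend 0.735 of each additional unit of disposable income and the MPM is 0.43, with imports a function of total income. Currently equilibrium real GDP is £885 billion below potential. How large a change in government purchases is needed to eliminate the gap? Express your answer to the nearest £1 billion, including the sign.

+£615 billion

Spending multiplier = 1/(1 − c + m) = 1/(1 − 0.735 + 0.43) = 1/0.695 ≈ 1.439.
Need ΔY = +£885 billion, so ΔG = ΔY/k = (+£885 billion) × 0.695 ≈ +£615 billion.
The government should increase government purchases by £615 billion.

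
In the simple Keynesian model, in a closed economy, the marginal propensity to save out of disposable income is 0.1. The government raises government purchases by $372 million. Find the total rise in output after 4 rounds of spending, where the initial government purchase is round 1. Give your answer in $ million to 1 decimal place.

$1,279.3 million

MPC = 1 − MPS = 1 − 0.1 = 0.9.
Round 1 adds ΔG = $372 million; each later round is MPC = 0.9 times the previous.
After 4 rounds: 372 + 334.8 + 301.32 + 271.188 = ΔG·(1 − c^4)/(1 − c) = 372 × (1 − 0.6561)/0.1 ≈ $1,279.3 million.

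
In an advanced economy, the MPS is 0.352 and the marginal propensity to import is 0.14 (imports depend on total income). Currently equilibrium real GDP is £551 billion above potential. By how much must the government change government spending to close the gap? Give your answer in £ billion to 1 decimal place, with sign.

MPC = 1 − MPS = 1 − 0.352 = 0.648.
Spending multiplier = 1/(1 − c + m) = 1/(1 − 0.648 + 0.14) = 1/0.492 ≈ 2.033.
Need ΔY = −£551 billion, so ΔG = ΔY/k = (−£551 billion) × 0.492 ≈ −£271.1 billion.
The government should cut government spending by £271.1 billion.

−£271.1 billion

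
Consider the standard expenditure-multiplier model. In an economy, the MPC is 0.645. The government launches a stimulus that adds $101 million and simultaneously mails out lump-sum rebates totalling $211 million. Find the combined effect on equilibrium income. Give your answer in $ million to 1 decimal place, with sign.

+$667.9 million

Expenditure multiplier = 1/(1 − MPC) = 1/(1 − 0.645) = 1/0.355 ≈ 2.817.
ΔG contributes k·ΔG = (+$101 million) / 0.355 ≈ +$284.5 million.
ΔT of −$211 million changes first-round spending by −c·ΔT = +$136.095 million, contributing k·(−c·ΔT) = (+$136.095 million) / 0.355 ≈ +$383.4 million.
Net ΔY = k(ΔG − c·ΔT) = (+$237.095 million) / 0.355 ≈ +$667.9 million.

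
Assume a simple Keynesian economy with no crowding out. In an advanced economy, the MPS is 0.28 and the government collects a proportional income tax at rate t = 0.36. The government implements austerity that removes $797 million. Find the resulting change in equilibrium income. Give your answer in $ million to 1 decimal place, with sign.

−$1,478.1 million

MPC = 1 − MPS = 1 − 0.28 = 0.72.
Spending multiplier = 1/(1 − c(1−t)) = 1/(1 − 0.72×0.64) = 1/0.5392 ≈ 1.855.
ΔY = k × ΔG = (−$797 million) / 0.5392 ≈ −$1,478.1 million.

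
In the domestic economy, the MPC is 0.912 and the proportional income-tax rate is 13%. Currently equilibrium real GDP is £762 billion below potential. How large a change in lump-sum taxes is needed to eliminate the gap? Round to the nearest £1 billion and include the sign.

Spending multiplier = 1/(1 − c(1−t)) = 1/(1 − 0.912×0.87) = 1/0.20656 ≈ 4.841.
Tax multiplier = −c·k = −0.912/0.20656 ≈ −4.415. Need ΔY = +£762 billion, so ΔT = ΔY/(−c·k) = −(+£762 billion) × 0.20656 / 0.912 ≈ −£173 billion.
The government should cut lump-sum taxes by £173 billion.

−£173 billion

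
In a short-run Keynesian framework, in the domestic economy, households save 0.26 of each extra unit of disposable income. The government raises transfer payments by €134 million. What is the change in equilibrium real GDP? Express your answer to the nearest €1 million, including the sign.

MPC = 1 − MPS = 1 − 0.26 = 0.74.
The transfer change shifts disposable income by +€134 million, so first-round consumption changes by c·ΔTR = 0.74 × (+€134 million) = +€99.16 million.
Expenditure multiplier = 1/(1 − MPC) = 1/(1 − 0.74) = 1/0.26 ≈ 3.846.
The transfer multiplier is c × k ≈ 2.846, so ΔY = k × (c·ΔTR) = (+€99.16 million) / 0.26 ≈ +€381 million.

+€381 million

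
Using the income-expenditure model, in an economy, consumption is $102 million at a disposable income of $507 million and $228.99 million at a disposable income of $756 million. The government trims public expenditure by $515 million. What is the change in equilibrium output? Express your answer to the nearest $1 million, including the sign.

MPC = ΔC/ΔYd = (228.99 − 102)/(756 − 507) = 126.99/249 = 0.51.
Expenditure multiplier = 1/(1 − MPC) = 1/(1 − 0.51) = 1/0.49 ≈ 2.041.
ΔY = k × ΔG = (−$515 million) / 0.49 ≈ −$1,051 million.

−$1,051 million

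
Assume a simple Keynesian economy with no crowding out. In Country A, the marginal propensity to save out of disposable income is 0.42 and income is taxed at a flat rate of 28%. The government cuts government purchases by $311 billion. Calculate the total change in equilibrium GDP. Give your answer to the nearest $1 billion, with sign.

MPC = 1 − MPS = 1 − 0.42 = 0.58.
Government-spending multiplier = 1/(1 − c(1−t)) = 1/(1 − 0.58×0.72) = 1/0.5824 ≈ 1.717.
ΔY = k × ΔG = (−$311 billion) / 0.5824 ≈ −$534 billion.

−$534 billion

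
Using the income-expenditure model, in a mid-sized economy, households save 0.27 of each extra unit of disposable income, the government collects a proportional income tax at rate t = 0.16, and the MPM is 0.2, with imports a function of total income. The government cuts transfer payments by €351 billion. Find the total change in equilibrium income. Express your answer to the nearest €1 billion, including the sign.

MPC = 1 − MPS = 1 − 0.27 = 0.73.
The transfer change shifts disposable income by −€351 billion, so first-round consumption changes by c·ΔTR = 0.73 × (−€351 billion) = −€256.23 billion.
Expenditure multiplier = 1/(1 − c(1−t) + m) = 1/(1 − 0.73×0.84 + 0.2) = 1/0.5868 ≈ 1.704.
The transfer multiplier is c × k ≈ 1.244, so ΔY = k × (c·ΔTR) = (−€256.23 billion) / 0.5868 ≈ −€437 billion.

−€437 billion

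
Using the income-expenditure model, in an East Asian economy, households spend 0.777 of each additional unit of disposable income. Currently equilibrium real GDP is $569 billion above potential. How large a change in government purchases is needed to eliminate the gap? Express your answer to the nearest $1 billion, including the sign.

Spending multiplier = 1/(1 − MPC) = 1/(1 − 0.777) = 1/0.223 ≈ 4.484.
Need ΔY = −$569 billion, so ΔG = ΔY/k = (−$569 billion) × 0.223 ≈ −$127 billion.
The government should cut government purchases by $127 billion.

−$127 billion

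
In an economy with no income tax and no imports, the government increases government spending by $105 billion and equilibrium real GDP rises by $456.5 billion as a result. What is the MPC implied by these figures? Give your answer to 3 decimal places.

Implied spending multiplier k = ΔY/ΔG = 456.5/105 ≈ 4.3476.
Since k = 1/(1 − MPC), MPC = 1 − 1/k = 1 − ΔG/ΔY = 1 − 105/456.5 ≈ 0.770.

0.770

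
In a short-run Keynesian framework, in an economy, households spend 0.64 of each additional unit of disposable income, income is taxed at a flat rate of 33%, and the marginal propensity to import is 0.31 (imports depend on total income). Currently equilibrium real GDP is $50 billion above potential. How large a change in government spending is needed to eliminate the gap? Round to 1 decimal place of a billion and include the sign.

−$44.1 billion

Spending multiplier = 1/(1 − c(1−t) + m) = 1/(1 − 0.64×0.67 + 0.31) = 1/0.8812 ≈ 1.135.
Need ΔY = −$50 billion, so ΔG = ΔY/k = (−$50 billion) × 0.8812 ≈ −$44.1 billion.
The government should cut government spending by $44.1 billion.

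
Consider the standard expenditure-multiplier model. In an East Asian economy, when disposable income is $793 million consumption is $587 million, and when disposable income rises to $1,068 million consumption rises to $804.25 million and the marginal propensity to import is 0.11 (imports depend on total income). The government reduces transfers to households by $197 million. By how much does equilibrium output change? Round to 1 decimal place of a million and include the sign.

−$486.3 million

MPC = ΔC/ΔYd = (804.25 − 587)/(1,068 − 793) = 217.25/275 = 0.79.
The transfer change shifts disposable income by −$197 million, so first-round consumption changes by c·ΔTR = 0.79 × (−$197 million) = −$155.63 million.
Expenditure multiplier = 1/(1 − c + m) = 1/(1 − 0.79 + 0.11) = 1/0.32 = 3.125.
The transfer multiplier is c × k ≈ 2.469, so ΔY = k × (c·ΔTR) = (−$155.63 million) / 0.32 ≈ −$486.3 million.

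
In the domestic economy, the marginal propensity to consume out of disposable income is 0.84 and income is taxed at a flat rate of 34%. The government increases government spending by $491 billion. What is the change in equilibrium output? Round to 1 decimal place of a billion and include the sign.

+$1,101.9 billion

Government-spending multiplier = 1/(1 − c(1−t)) = 1/(1 − 0.84×0.66) = 1/0.4456 ≈ 2.244.
ΔY = k × ΔG = (+$491 billion) / 0.4456 ≈ +$1,101.9 billion.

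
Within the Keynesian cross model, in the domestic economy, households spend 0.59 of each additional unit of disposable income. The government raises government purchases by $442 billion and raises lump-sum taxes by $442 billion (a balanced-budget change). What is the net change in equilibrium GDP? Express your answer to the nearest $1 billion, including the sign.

+$442 billion

Expenditure multiplier = 1/(1 − MPC) = 1/(1 − 0.59) = 1/0.41 ≈ 2.439.
ΔG contributes k·ΔG = (+$442 billion) / 0.41 ≈ +$1,078 billion.
ΔT of +$442 billion changes first-round spending by −c·ΔT = −$260.78 billion, contributing k·(−c·ΔT) = (−$260.78 billion) / 0.41 ≈ −$636 billion.
With ΔG = ΔT and no other leakages, the balanced-budget multiplier is 1, so ΔY = ΔG = +$442 billion.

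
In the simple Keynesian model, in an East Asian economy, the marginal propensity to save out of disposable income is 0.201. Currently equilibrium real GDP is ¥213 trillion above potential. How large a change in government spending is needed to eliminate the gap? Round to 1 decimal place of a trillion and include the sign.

−¥42.8 trillion

MPC = 1 − MPS = 1 − 0.201 = 0.799.
Spending multiplier = 1/(1 − MPC) = 1/(1 − 0.799) = 1/0.201 ≈ 4.975.
Need ΔY = −¥213 trillion, so ΔG = ΔY/k = (−¥213 trillion) × 0.201 ≈ −¥42.8 trillion.
The government should cut government spending by ¥42.8 trillion.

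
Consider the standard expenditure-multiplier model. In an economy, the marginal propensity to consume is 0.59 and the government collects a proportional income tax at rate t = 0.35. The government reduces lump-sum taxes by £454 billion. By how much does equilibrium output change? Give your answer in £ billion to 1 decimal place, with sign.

A lump-sum tax change of −£454 billion shifts disposable income by +£454 billion; first-round consumption changes by −c × ΔT = −0.59 × (−£454 billion) = +£267.86 billion.
Expenditure multiplier = 1/(1 − c(1−t)) = 1/(1 − 0.59×0.65) = 1/0.6165 ≈ 1.622.
The tax multiplier is −c × k ≈ −0.957, so ΔY = k × (−c·ΔT) = (+£267.86 billion) / 0.6165 ≈ +£434.5 billion.

+£434.5 billion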